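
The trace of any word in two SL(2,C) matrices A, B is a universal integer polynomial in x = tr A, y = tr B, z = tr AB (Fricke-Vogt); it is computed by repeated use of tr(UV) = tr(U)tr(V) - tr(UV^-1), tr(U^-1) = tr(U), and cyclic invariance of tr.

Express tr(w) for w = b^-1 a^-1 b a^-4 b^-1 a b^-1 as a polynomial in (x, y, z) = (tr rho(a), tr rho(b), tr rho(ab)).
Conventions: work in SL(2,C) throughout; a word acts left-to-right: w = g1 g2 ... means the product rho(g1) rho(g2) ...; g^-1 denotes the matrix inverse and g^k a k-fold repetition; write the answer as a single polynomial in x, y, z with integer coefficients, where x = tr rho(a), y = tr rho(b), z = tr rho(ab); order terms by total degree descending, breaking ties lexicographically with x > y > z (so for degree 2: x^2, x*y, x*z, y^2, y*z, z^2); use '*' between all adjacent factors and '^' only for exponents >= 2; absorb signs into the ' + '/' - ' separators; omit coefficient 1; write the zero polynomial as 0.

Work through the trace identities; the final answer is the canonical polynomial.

x^5*y^3*z - x^6*y^2 - x^4*y^4 - 2*x^4*y^2*z^2 + x^5*y*z - x^3*y^3*z + x^3*y*z^3 + 6*x^4*y^2 + 2*x^2*y^4 + 4*x^2*y^2*z^2 - 5*x^3*y*z - 2*x*y^3*z - 2*x*y*z^3 - x^4 - 9*x^2*y^2 + 6*x*y*z + 4*x^2 + y^2 - 2

apply: tr(a^-1) = tr(a) = x
apply: tr(a^-2) = tr(a^-1) * tr(a) - tr(1) = x^2 - 2
use: tr(b a^-1) = tr(b) * tr(a) - tr(b a) = x*y - z
tr(a^-2 b) = tr(b a^-1) * tr(a) - tr(b) = x^2*y - x*z - y
apply: tr(a^-2 b^-1) = tr(a^-2) * tr(b) - tr(a^-2 b) = x*z - y
apply: tr(b^2 a) = tr(b) * tr(a b) - tr(a) = y*z - x
tr(b^2) = tr(b) * tr(b) - tr(1) = y^2 - 2
apply: tr(b a^2 b) = tr(a) * tr(b^2 a) - tr(b^2) = x*y*z - x^2 - y^2 + 2
use: tr(b a b a) = tr(b a) * tr(b a) - tr(1)   [split at repeated b] = z^2 - 2
tr(b a^2 b a) = tr(a) * tr(b a b a) - tr(b a b) = x*z^2 - y*z - x
tr(a^-1 b a^2 b) = tr(b a^2 b) * tr(a) - tr(b a^2 b a) = x^2*y*z - x^3 - x*y^2 - x*z^2 + y*z + 3*x
tr(a^2 b a^-2 b) = tr(a^-1 b a^2 b) * tr(a) - tr(a^-1 b a^2 b a) = x^3*y*z - x^4 - x^2*y^2 - x^2*z^2 + 4*x^2 + y^2 - 2
apply: tr(a^-1 b^-1 a^2 b a^-1) = tr(a^2 b a^-2) * tr(b) - tr(a^2 b a^-2 b) = -x^3*y*z + x^4 + x^2*y^2 + x^2*z^2 - 4*x^2 + 2
tr(a^-1 b^-1 a^2 b) = tr(a^2 b a^-1) * tr(b) - tr(a^2 b a^-1 b) = -x^2*y*z + x^3 + x*y^2 + x*z^2 - 3*x
apply: tr(a b a^-3 b^-1 a) = tr(a^-1 b^-1 a^2 b a^-1) * tr(a) - tr(a^-1 b^-1 a^2 b) = -x^4*y*z + x^5 + x^3*y^2 + x^3*z^2 + x^2*y*z - 5*x^3 - x*y^2 - x*z^2 + 5*x
tr(b a b a^-1) = tr(b a b) * tr(a) - tr(b a b a) = x*y*z - x^2 - z^2 + 2
tr(b a b a^-2) = tr(b a b a^-1) * tr(a) - tr(b a b) = x^2*y*z - x^3 - x*z^2 - y*z + 3*x
tr(b a b a b) = tr(b) * tr(a b a b) - tr(a b a) = y*z^2 - x*z - y
tr(b a b a b a) = tr(b a b a) * tr(b a) - tr(a b)   [split at repeated b] = z^3 - 3*z
tr(a^-1 b a b a b) = tr(b a b a b) * tr(a) - tr(b a b a b a) = x*y*z^2 - x^2*z - z^3 - x*y + 3*z
tr(a^-2 b a b a b) = tr(a^-1 b a b a b) * tr(a) - tr(a^-1 b a b a b a) = x^2*y*z^2 - x^3*z - x*z^3 - x^2*y - y*z^2 + 4*x*z + y
apply: tr(a b a b a^-3 b) = tr(a^-2 b a b a b) * tr(a) - tr(a^-2 b a b a b a) = x^3*y*z^2 - x^4*z - x^2*z^3 - x^3*y - 2*x*y*z^2 + 5*x^2*z + z^3 + 2*x*y - 3*z
apply: tr(a b a^-3 b^-1 a b) = tr(a b a b a^-3) * tr(b) - tr(a b a b a^-3 b) = -x^3*y*z^2 + x^4*z + x^2*y^2*z + x^2*z^3 + x*y*z^2 - 5*x^2*z - y^2*z - z^3 + x*y + 3*z
use: tr(b a^-3 b^-1 a b^-1 a) = tr(a b a^-3 b^-1 a) * tr(b) - tr(a b a^-3 b^-1 a b) = -x^4*y^2*z + x^5*y + x^3*y^3 + 2*x^3*y*z^2 - x^4*z - x^2*z^3 - 5*x^3*y - x*y^3 - 2*x*y*z^2 + 5*x^2*z + y^2*z + z^3 + 4*x*y - 3*z
apply: tr(a^-1 b a^-3 b^-1 a b^-1) = tr(b a^-3 b^-1 a b^-1) * tr(a) - tr(b a^-3 b^-1 a b^-1 a) = x^4*y^2*z - x^5*y - x^3*y^3 - 2*x^3*y*z^2 + x^4*z + x^2*z^3 + 5*x^3*y + x*y^3 + 2*x*y*z^2 - 4*x^2*z - y^2*z - z^3 - 5*x*y + 3*z
use: tr(a^-3) = tr(a^-2) * tr(a) - tr(a^-1) = x^3 - 3*x
tr(a^-3 b^-1 a b^-2 a^-1 b) = tr(a^-1 b a^-3 b^-1 a b^-1) * tr(b) - tr(a^-1 b a^-3 b^-1 a) = x^4*y^3*z - x^5*y^2 - x^3*y^4 - 2*x^3*y^2*z^2 + x^4*y*z + x^2*y*z^3 + 5*x^3*y^2 + x*y^4 + 2*x*y^2*z^2 - 4*x^2*y*z - y^3*z - y*z^3 - x^3 - 5*x*y^2 + 3*y*z + 3*x
tr(a b a^-1 b^-1 a b) = tr(a b a b a^-1) * tr(b) - tr(a b a b a^-1 b) = -x*y*z^2 + x^2*z + y^2*z + z^3 - 3*z
apply: tr(a^-1 b^-1 a b^-1 a b) = tr(a b a^-1 b^-1 a) * tr(b) - tr(a b a^-1 b^-1 a b) = -x^2*y^2*z + x^3*y + x*y^3 + 2*x*y*z^2 - x^2*z - y^2*z - z^3 - 3*x*y + 3*z
use: tr(a b a^-2 b^-1 a b^-1) = tr(a^-1 b^-1 a b^-1 a b) * tr(a) - tr(a^-1 b^-1 a b^-1 a b a) = -x^3*y^2*z + x^4*y + x^2*y^3 + 2*x^2*y*z^2 - x^3*z - x*y^2*z - x*z^3 - 4*x^2*y + 4*x*z + y
apply: tr(b a^-2 b^-1 a b^-2 a) = tr(a b a^-2 b^-1 a b^-1) * tr(b) - tr(a b a^-2 b^-1 a) = -x^3*y^3*z + x^4*y^2 + x^2*y^4 + 2*x^2*y^2*z^2 - x*y^3*z - x*y*z^3 - x^4 - 5*x^2*y^2 - x^2*z^2 + 4*x*y*z + 4*x^2 + y^2 - 2
use: tr(a^-2 b^-1 a b^-2 a^-1 b) = tr(b a^-2 b^-1 a b^-2) * tr(a) - tr(b a^-2 b^-1 a b^-2 a) = x^3*y^3*z - x^4*y^2 - x^2*y^4 - 2*x^2*y^2*z^2 + x^3*y*z + x*y^3*z + x*y*z^3 + 4*x^2*y^2 - 3*x*y*z - x^2 - y^2 + 2
tr(b^-1 a^-1 b a^-4 b^-1 a b^-1) = tr(a^-3 b^-1 a b^-2 a^-1 b) * tr(a) - tr(a^-3 b^-1 a b^-2 a^-1 b a) = x^5*y^3*z - x^6*y^2 - x^4*y^4 - 2*x^4*y^2*z^2 + x^5*y*z - x^3*y^3*z + x^3*y*z^3 + 6*x^4*y^2 + 2*x^2*y^4 + 4*x^2*y^2*z^2 - 5*x^3*y*z - 2*x*y^3*z - 2*x*y*z^3 - x^4 - 9*x^2*y^2 + 6*x*y*z + 4*x^2 + y^2 - 2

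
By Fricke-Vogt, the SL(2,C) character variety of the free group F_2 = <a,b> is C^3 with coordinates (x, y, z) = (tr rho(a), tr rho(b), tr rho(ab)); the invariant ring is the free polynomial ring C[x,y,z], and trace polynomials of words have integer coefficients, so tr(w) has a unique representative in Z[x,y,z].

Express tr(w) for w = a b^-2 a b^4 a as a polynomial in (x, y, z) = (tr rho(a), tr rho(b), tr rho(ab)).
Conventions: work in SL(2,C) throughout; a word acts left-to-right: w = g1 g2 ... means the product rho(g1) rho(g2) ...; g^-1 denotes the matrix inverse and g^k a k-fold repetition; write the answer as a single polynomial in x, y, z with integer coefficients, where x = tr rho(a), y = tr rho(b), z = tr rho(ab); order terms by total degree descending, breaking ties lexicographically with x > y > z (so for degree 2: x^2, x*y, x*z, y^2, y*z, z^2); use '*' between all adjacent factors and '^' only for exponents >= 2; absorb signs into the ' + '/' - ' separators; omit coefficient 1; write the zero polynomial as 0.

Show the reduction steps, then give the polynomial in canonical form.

trace(b a b) = trace(b) trace(a b) - trace(a)  (reduce the b square) = y*z - x
next, trace(b^3 a) = trace(b) trace(b a b) - trace(b a)  (reduce the b square) = y^2*z - x*y - z
next, trace(b^2) = trace(b) trace(b) - trace(1)  (reduce the b square) = y^2 - 2
trace(b^3) = trace(b) trace(b^2) - trace(b)  (reduce the b square) = y^3 - 3*y
and trace(b^3 a^2) = trace(a) trace(b^3 a) - trace(b^3)  (reduce the a square) = x*y^2*z - x^2*y - y^3 - x*z + 3*y
next, trace(a^3 b^3) = trace(a) trace(b^3 a^2) - trace(b^3 a)  (reduce the a square) = x^2*y^2*z - x^3*y - x*y^3 - x^2*z - y^2*z + 4*x*y + z
next, trace(a^2 b) = trace(a) trace(b a) - trace(b)  (reduce the a square) = x*z - y
trace(a^2) = trace(a) trace(a) - trace(1)  (reduce the a square) = x^2 - 2
next, trace(a b^2 a) = trace(b) trace(a^2 b) - trace(a^2)  (reduce the b square) = x*y*z - x^2 - y^2 + 2
next, trace(a^3 b^2) = trace(a) trace(a b^2 a) - trace(a b^2)  (reduce the a square) = x^2*y*z - x^3 - x*y^2 - y*z + 3*x
and trace(a b^4 a^2) = trace(b) trace(a^3 b^3) - trace(a^3 b^2)  (reduce the b square) = x^2*y^3*z - x^3*y^2 - x*y^4 - 2*x^2*y*z - y^3*z + x^3 + 5*x*y^2 + 2*y*z - 3*x
and trace(a b a b) = trace(b a) trace(b a) - trace(1)  (split on b) = z^2 - 2
next, trace(a b a b^2) = trace(b) trace(a b a b) - trace(a b a)  (reduce the b square) = y*z^2 - x*z - y
next, trace(b a b^3 a) = trace(b) trace(a b a b^2) - trace(a b a b)  (reduce the b square) = y^2*z^2 - x*y*z - y^2 - z^2 + 2
trace(b a b^3) = trace(b) trace(b^2 a b) - trace(b^2 a)  (reduce the b square) = y^3*z - x*y^2 - 2*y*z + x
trace(b a^2 b a b^2) = trace(a) trace(b a b^3 a) - trace(b a b^3)  (reduce the a square) = x*y^2*z^2 - x^2*y*z - y^3*z - x*z^2 + 2*y*z + x
and trace(a^2 b a b) = trace(a) trace(b a b a) - trace(b a b)  (reduce the a square) = x*z^2 - y*z - x
and trace(a^2 b a) = trace(a) trace(a b a) - trace(a b)  (reduce the a square) = x^2*z - x*y - z
and trace(b a^2 b a b) = trace(b) trace(a^2 b a b) - trace(a^2 b a)  (reduce the b square) = x*y*z^2 - x^2*z - y^2*z + z
trace(a b^4 a^2 b) = trace(b) trace(b a^2 b a b^2) - trace(b a^2 b a b)  (reduce the b square) = x*y^3*z^2 - x^2*y^2*z - y^4*z - 2*x*y*z^2 + x^2*z + 3*y^2*z + x*y - z
next, trace(a b^4 a^2 b^-1) = trace(a b^4 a^2) trace(b) - trace(a b^4 a^2 b)  (eliminate b^-1) = x^2*y^4*z - x^3*y^3 - x*y^5 - x*y^3*z^2 - x^2*y^2*z + x^3*y + 5*x*y^3 + 2*x*y*z^2 - x^2*z - y^2*z - 4*x*y + z
trace(a b^-2 a b^4 a) = trace(a b^4 a^2 b^-1) trace(b) - trace(a b^4 a^2)  (eliminate b^-1) = x^2*y^5*z - x^3*y^4 - x*y^6 - x*y^4*z^2 - 2*x^2*y^3*z + 2*x^3*y^2 + 6*x*y^4 + 2*x*y^2*z^2 + x^2*y*z - x^3 - 9*x*y^2 - y*z + 3*x

x^2*y^5*z - x^3*y^4 - x*y^6 - x*y^4*z^2 - 2*x^2*y^3*z + 2*x^3*y^2 + 6*x*y^4 + 2*x*y^2*z^2 + x^2*y*z - x^3 - 9*x*y^2 - y*z + 3*x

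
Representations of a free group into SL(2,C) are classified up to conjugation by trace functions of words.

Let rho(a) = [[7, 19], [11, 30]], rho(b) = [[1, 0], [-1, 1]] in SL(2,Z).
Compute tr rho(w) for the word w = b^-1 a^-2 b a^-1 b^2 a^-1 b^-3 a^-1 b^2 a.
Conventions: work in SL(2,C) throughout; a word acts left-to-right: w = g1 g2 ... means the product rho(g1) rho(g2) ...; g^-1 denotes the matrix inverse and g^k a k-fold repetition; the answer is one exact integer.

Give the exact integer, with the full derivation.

rho(b^-1) = [[1, 0], [1, 1]]
... * rho(a^-1) = [[30, -19], [-11, 7]]  ->  [[30, -19], [19, -12]]
... * rho(a^-1) = [[30, -19], [-11, 7]]  ->  [[1109, -703], [702, -445]]
... * rho(b) = [[1, 0], [-1, 1]]  ->  [[1812, -703], [1147, -445]]
... * rho(a^-1) = [[30, -19], [-11, 7]]  ->  [[62093, -39349], [39305, -24908]]
... * rho(b) = [[1, 0], [-1, 1]]  ->  [[101442, -39349], [64213, -24908]]
... * rho(b) = [[1, 0], [-1, 1]]  ->  [[140791, -39349], [89121, -24908]]
... * rho(a^-1) = [[30, -19], [-11, 7]]  ->  [[4656569, -2950472], [2947618, -1867655]]
... * rho(b^-1) = [[1, 0], [1, 1]]  ->  [[1706097, -2950472], [1079963, -1867655]]
... * rho(b^-1) = [[1, 0], [1, 1]]  ->  [[-1244375, -2950472], [-787692, -1867655]]
... * rho(b^-1) = [[1, 0], [1, 1]]  ->  [[-4194847, -2950472], [-2655347, -1867655]]
... * rho(a^-1) = [[30, -19], [-11, 7]]  ->  [[-93390218, 59048789], [-59116205, 37378008]]
... * rho(b) = [[1, 0], [-1, 1]]  ->  [[-152439007, 59048789], [-96494213, 37378008]]
... * rho(b) = [[1, 0], [-1, 1]]  ->  [[-211487796, 59048789], [-133872221, 37378008]]
... * rho(a) = [[7, 19], [11, 30]]  ->  [[-830877893, -2246804454], [-525947459, -1422231959]]
tr = -830877893 + -1422231959 = -2253109852

-2253109852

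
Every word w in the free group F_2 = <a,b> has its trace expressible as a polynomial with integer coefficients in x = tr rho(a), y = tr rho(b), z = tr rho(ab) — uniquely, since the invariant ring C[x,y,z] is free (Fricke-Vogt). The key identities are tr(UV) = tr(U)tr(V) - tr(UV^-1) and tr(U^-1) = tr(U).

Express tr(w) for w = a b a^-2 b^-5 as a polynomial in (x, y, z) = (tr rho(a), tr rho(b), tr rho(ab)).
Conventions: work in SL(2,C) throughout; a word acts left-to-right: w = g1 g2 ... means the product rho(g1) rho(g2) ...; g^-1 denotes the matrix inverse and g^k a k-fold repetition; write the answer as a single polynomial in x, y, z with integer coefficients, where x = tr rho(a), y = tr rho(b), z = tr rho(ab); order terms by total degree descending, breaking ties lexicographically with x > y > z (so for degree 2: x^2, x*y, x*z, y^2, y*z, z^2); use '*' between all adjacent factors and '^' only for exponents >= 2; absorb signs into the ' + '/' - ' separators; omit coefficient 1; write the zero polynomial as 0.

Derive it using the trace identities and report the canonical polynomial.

trace(b a b) = trace(b) * trace(a b) - trace(a) = y*z - x
trace(b a b a) = trace(b a) * trace(b a) - trace(1)   [split at repeated b] = z^2 - 2
trace(a b a^-1 b) = trace(b a b) * trace(a) - trace(b a b a) = x*y*z - x^2 - z^2 + 2
trace(a^-1 b^-1 a b) = trace(a b a^-1) * trace(b) - trace(a b a^-1 b) = -x*y*z + x^2 + y^2 + z^2 - 2
trace(b^-1 a b a^-2) = trace(a^-1 b^-1 a b) * trace(a) - trace(a^-1 b^-1 a b a) = -x^2*y*z + x^3 + x*y^2 + x*z^2 - 3*x
trace(b a^-1) = trace(b) * trace(a) - trace(b a) = x*y - z
trace(a b a^-2 b^-2) = trace(b^-1 a b a^-2) * trace(b) - trace(b^-1 a b a^-2 b) = -x^2*y^2*z + x^3*y + x*y^3 + x*y*z^2 - 4*x*y + z
trace(b^-3 a b a^-2) = trace(a b a^-2 b^-2) * trace(b) - trace(a b a^-2 b^-1) = -x^2*y^3*z + x^3*y^2 + x*y^4 + x*y^2*z^2 + x^2*y*z - x^3 - 5*x*y^2 - x*z^2 + y*z + 3*x
trace(b^-2 a b a^-2 b^-2) = trace(b^-3 a b a^-2) * trace(b) - trace(b^-3 a b a^-2 b) = -x^2*y^4*z + x^3*y^3 + x*y^5 + x*y^3*z^2 + 2*x^2*y^2*z - 2*x^3*y - 6*x*y^3 - 2*x*y*z^2 + y^2*z + 7*x*y - z
trace(a b a^-2 b^-5) = trace(b^-2 a b a^-2 b^-2) * trace(b) - trace(b^-2 a b a^-2 b^-1) = -x^2*y^5*z + x^3*y^4 + x*y^6 + x*y^4*z^2 + 3*x^2*y^3*z - 3*x^3*y^2 - 7*x*y^4 - 3*x*y^2*z^2 - x^2*y*z + y^3*z + x^3 + 12*x*y^2 + x*z^2 - 2*y*z - 3*x

-x^2*y^5*z + x^3*y^4 + x*y^6 + x*y^4*z^2 + 3*x^2*y^3*z - 3*x^3*y^2 - 7*x*y^4 - 3*x*y^2*z^2 - x^2*y*z + y^3*z + x^3 + 12*x*y^2 + x*z^2 - 2*y*z - 3*x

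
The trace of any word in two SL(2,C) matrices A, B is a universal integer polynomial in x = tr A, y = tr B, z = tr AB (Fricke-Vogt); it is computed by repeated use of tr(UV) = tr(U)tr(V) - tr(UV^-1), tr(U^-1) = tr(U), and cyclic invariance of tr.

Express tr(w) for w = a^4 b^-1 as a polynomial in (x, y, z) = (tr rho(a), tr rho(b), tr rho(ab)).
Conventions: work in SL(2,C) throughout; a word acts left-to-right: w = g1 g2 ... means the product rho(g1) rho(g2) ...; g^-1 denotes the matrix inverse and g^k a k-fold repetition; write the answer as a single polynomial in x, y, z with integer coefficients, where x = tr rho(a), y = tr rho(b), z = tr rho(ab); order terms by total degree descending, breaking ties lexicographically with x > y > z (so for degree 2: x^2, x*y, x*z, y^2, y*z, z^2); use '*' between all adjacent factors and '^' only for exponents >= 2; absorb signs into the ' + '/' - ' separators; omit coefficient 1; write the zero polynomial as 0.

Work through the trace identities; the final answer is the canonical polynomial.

trace(a^2) = trace(a)*trace(a) - trace(1) = x^2 - 2
trace(a^3) = trace(a)*trace(a^2) - trace(a) = x^3 - 3*x
trace(a^4) = trace(a)*trace(a^3) - trace(a^2) = x^4 - 4*x^2 + 2
trace(a b a) = trace(a)*trace(b a) - trace(b) = x*z - y
so trace(a^2 b a) = trace(a)*trace(a b a) - trace(a b) = x^2*z - x*y - z
so trace(a^4 b) = trace(a)*trace(a^2 b a) - trace(a^2 b) = x^3*z - x^2*y - 2*x*z + y
trace(a^4 b^-1) = trace(a^4)*trace(b) - trace(a^4 b) = x^4*y - x^3*z - 3*x^2*y + 2*x*z + y

x^4*y - x^3*z - 3*x^2*y + 2*x*z + y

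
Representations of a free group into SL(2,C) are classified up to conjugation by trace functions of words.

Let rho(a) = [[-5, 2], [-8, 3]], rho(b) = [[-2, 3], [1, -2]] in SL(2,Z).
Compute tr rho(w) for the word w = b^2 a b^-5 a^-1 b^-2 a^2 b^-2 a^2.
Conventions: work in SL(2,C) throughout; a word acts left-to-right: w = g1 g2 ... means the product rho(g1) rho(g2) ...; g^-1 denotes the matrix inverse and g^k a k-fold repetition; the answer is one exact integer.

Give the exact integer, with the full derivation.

-11379507004

rho(b) = [[-2, 3], [1, -2]]
... * rho(b) = [[-2, 3], [1, -2]]  ->  [[7, -12], [-4, 7]]
... * rho(a) = [[-5, 2], [-8, 3]]  ->  [[61, -22], [-36, 13]]
... * rho(b^-1) = [[-2, -3], [-1, -2]]  ->  [[-100, -139], [59, 82]]
... * rho(b^-1) = [[-2, -3], [-1, -2]]  ->  [[339, 578], [-200, -341]]
... * rho(b^-1) = [[-2, -3], [-1, -2]]  ->  [[-1256, -2173], [741, 1282]]
... * rho(b^-1) = [[-2, -3], [-1, -2]]  ->  [[4685, 8114], [-2764, -4787]]
... * rho(b^-1) = [[-2, -3], [-1, -2]]  ->  [[-17484, -30283], [10315, 17866]]
... * rho(a^-1) = [[3, -2], [8, -5]]  ->  [[-294716, 186383], [173873, -109960]]
... * rho(b^-1) = [[-2, -3], [-1, -2]]  ->  [[403049, 511382], [-237786, -301699]]
... * rho(b^-1) = [[-2, -3], [-1, -2]]  ->  [[-1317480, -2231911], [777271, 1316756]]
... * rho(a) = [[-5, 2], [-8, 3]]  ->  [[24442688, -9330693], [-14420403, 5504810]]
... * rho(a) = [[-5, 2], [-8, 3]]  ->  [[-47567896, 20893297], [28063535, -12326376]]
... * rho(b^-1) = [[-2, -3], [-1, -2]]  ->  [[74242495, 100917094], [-43800694, -59537853]]
... * rho(b^-1) = [[-2, -3], [-1, -2]]  ->  [[-249402084, -424561673], [147139241, 250477788]]
... * rho(a) = [[-5, 2], [-8, 3]]  ->  [[4643503804, -1772489187], [-2739518509, 1045711846]]
... * rho(a) = [[-5, 2], [-8, 3]]  ->  [[-9037605524, 3969540047], [5331897777, -2341901480]]
tr = -9037605524 + -2341901480 = -11379507004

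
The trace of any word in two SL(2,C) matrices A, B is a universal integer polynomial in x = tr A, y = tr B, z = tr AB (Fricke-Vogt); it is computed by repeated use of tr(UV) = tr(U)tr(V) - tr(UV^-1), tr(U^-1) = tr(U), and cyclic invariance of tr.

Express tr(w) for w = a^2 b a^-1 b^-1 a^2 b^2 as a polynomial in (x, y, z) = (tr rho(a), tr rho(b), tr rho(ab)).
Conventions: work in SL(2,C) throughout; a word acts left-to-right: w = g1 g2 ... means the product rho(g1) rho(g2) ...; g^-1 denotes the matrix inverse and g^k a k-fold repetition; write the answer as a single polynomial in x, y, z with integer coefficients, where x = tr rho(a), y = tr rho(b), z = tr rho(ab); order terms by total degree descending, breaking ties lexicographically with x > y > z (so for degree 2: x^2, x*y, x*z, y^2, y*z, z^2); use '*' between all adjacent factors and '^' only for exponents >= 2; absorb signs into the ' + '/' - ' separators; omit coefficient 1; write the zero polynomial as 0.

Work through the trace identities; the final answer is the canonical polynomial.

-x^3*y^2*z^2 + 2*x^4*y*z + 2*x^2*y^3*z + x^2*y*z^3 - x^5 - 2*x^3*y^2 - x^3*z^2 - x*y^4 - x*y^2*z^2 - 5*x^2*y*z + 5*x^3 + 5*x*y^2 + 2*x*z^2 - y*z - 5*x

tr(a^2 b) = tr(a) tr(b a) - tr(b) = x*z - y
next, tr(a^2) = tr(a) tr(a) - tr(1) = x^2 - 2
tr(a b^2 a) = tr(b) tr(a^2 b) - tr(a^2) = x*y*z - x^2 - y^2 + 2
and tr(a b^2) = tr(b) tr(a b) - tr(a) = y*z - x
next, tr(b^2 a^3) = tr(a) tr(a b^2 a) - tr(a b^2) = x^2*y*z - x^3 - x*y^2 - y*z + 3*x
and tr(a^2 b^2 a^2) = tr(a) tr(b^2 a^3) - tr(b^2 a^2) = x^3*y*z - x^4 - x^2*y^2 - 2*x*y*z + 4*x^2 + y^2 - 2
tr(b a b a) = tr(a b) tr(a b) - tr(1)   [split at repeated a] = z^2 - 2
and tr(b a^2 b a) = tr(a) tr(b a b a) - tr(b a b) = x*z^2 - y*z - x
and tr(a^2 b a^2 b) = tr(a) tr(b a^2 b a) - tr(b a^2 b) = x^2*z^2 - 2*x*y*z + y^2 - 2
tr(a^2 b a) = tr(a) tr(b a^2) - tr(b a) = x^2*z - x*y - z
and tr(a^2 b a^2) = tr(a) tr(a^2 b a) - tr(a^2 b) = x^3*z - x^2*y - 2*x*z + y
next, tr(a b^2 a^2 b a) = tr(b) tr(a^2 b a^2 b) - tr(a^2 b a^2) = x^2*y*z^2 - x^3*z - 2*x*y^2*z + x^2*y + y^3 + 2*x*z - 3*y
and tr(a b^2 a^2 b) = tr(b) tr(a^2 b a b) - tr(a^2 b a) = x*y*z^2 - x^2*z - y^2*z + z
and tr(a^2 b^2 a^2 b a) = tr(a) tr(a b^2 a^2 b a) - tr(a b^2 a^2 b) = x^3*y*z^2 - x^4*z - 2*x^2*y^2*z + x^3*y + x*y^3 - x*y*z^2 + 3*x^2*z + y^2*z - 3*x*y - z
tr(a b a b a b) = tr(a b) tr(a b a b) - tr(a^-1 b^-1)   [split at repeated a] = z^3 - 3*z
next, tr(b^2 a b a b a) = tr(b) tr(a b a b a b) - tr(a b a b a) = y*z^3 - x*z^2 - 2*y*z + x
and tr(a b a b^2) = tr(b) tr(a b a b) - tr(a b a) = y*z^2 - x*z - y
tr(b^2 a b a b) = tr(b) tr(a b a b^2) - tr(a b a b) = y^2*z^2 - x*y*z - y^2 - z^2 + 2
next, tr(b a b a^2 b^2 a) = tr(a) tr(b^2 a b a b a) - tr(b^2 a b a b) = x*y*z^3 - x^2*z^2 - y^2*z^2 - x*y*z + x^2 + y^2 + z^2 - 2
and tr(b^2 a b) = tr(b) tr(b a b) - tr(b a) = y^2*z - x*y - z
tr(a b a^2 b^2) = tr(a) tr(b^2 a b a) - tr(b^2 a b) = x*y*z^2 - x^2*z - y^2*z + z
tr(b a b a^2 b^2) = tr(b) tr(a b a^2 b^2) - tr(a b a^2 b) = x*y^2*z^2 - x^2*y*z - y^3*z - x*z^2 + 2*y*z + x
next, tr(a^2 b^2 a^2 b a b) = tr(a) tr(b a b a^2 b^2 a) - tr(b a b a^2 b^2) = x^2*y*z^3 - x^3*z^2 - 2*x*y^2*z^2 + y^3*z + x^3 + x*y^2 + 2*x*z^2 - 2*y*z - 3*x
and tr(b^-1 a^2 b^2 a^2 b a) = tr(a^2 b^2 a^2 b a) tr(b) - tr(a^2 b^2 a^2 b a b) = x^3*y^2*z^2 - x^4*y*z - 2*x^2*y^3*z - x^2*y*z^3 + x^3*y^2 + x^3*z^2 + x*y^4 + x*y^2*z^2 + 3*x^2*y*z - x^3 - 4*x*y^2 - 2*x*z^2 + y*z + 3*x
next, tr(a^2 b a^-1 b^-1 a^2 b^2) = tr(b^-1 a^2 b^2 a^2 b) tr(a) - tr(b^-1 a^2 b^2 a^2 b a) = -x^3*y^2*z^2 + 2*x^4*y*z + 2*x^2*y^3*z + x^2*y*z^3 - x^5 - 2*x^3*y^2 - x^3*z^2 - x*y^4 - x*y^2*z^2 - 5*x^2*y*z + 5*x^3 + 5*x*y^2 + 2*x*z^2 - y*z - 5*x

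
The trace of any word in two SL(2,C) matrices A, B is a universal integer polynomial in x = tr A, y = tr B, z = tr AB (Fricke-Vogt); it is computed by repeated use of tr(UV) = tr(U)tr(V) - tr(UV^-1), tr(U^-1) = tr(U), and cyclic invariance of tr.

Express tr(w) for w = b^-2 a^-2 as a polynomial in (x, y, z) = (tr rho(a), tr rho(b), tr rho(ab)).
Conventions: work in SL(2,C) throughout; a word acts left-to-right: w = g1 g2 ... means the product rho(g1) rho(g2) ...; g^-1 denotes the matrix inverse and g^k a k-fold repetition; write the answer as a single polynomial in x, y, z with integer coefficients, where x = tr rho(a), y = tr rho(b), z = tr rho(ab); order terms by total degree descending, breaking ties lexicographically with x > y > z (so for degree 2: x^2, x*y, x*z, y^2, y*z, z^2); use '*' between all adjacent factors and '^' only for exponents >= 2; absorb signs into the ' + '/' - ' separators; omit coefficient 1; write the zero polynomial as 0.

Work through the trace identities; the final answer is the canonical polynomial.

x*y*z - x^2 - y^2 + 2

tr(a^-1) = tr(a) = x
apply: tr(a^-2) = tr(a^-1)*tr(a) - tr(1) = x^2 - 2
apply: tr(b a^-1) = tr(b)*tr(a) - tr(b a) = x*y - z
tr(a^-2 b) = tr(b a^-1)*tr(a) - tr(b) = x^2*y - x*z - y
use: tr(b^-1 a^-2) = tr(a^-2)*tr(b) - tr(a^-2 b) = x*z - y
tr(b^-2 a^-2) = tr(b^-1 a^-2)*tr(b) - tr(b^-1 a^-2 b) = x*y*z - x^2 - y^2 + 2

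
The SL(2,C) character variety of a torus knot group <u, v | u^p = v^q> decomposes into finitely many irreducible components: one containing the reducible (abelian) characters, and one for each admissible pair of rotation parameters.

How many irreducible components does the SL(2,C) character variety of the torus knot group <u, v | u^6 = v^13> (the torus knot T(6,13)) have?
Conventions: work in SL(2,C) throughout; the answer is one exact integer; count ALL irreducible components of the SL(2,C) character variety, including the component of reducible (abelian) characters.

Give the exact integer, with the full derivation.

31

Gamma = < u, v | u^6 = v^13 > (torus knot T(6,13)); the central element u^6 = v^13 acts as +I or -I in any irreducible SL(2,C) representation.
On an irreducible component, tr(u) is locked at 2*cos(pi*alpha/6) for some alpha in 1..5, and tr(v) at 2*cos(pi*beta/13) for some beta in 1..12.
The two central values (-1)^alpha I and (-1)^beta I must be the same matrix, so alpha and beta share a parity.
count pairs: odd alpha (3 choices) x odd beta (6), plus even alpha (2) x even beta (6): 3*6 + 2*6 = 30.
That is 30 components of irreducible characters, and with the reducible (abelian) component the total is 31.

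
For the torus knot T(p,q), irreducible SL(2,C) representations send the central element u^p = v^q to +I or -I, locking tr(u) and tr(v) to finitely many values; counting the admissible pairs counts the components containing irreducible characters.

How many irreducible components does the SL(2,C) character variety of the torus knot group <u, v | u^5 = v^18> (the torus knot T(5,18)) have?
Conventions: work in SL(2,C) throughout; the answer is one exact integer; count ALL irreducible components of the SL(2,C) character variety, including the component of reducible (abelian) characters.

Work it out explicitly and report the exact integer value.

In the torus knot group T(5,18), u^5 = v^18 is central, so an irreducible representation sends it to +I or -I (Schur).
This locks tr(u) to 2*cos(pi*alpha/5), alpha in 1..4, and tr(v) to 2*cos(pi*beta/18), beta in 1..17, on each component of irreducible characters.
u^5 = (-1)^alpha I and v^18 = (-1)^beta I must agree, so alpha and beta have equal parity.
Counting: 2 odd alphas x 9 odd betas + 2 even alphas x 8 even betas = 18 + 16 = 34.
That is 34 components of irreducible characters, and with the reducible (abelian) component the total is 35.

35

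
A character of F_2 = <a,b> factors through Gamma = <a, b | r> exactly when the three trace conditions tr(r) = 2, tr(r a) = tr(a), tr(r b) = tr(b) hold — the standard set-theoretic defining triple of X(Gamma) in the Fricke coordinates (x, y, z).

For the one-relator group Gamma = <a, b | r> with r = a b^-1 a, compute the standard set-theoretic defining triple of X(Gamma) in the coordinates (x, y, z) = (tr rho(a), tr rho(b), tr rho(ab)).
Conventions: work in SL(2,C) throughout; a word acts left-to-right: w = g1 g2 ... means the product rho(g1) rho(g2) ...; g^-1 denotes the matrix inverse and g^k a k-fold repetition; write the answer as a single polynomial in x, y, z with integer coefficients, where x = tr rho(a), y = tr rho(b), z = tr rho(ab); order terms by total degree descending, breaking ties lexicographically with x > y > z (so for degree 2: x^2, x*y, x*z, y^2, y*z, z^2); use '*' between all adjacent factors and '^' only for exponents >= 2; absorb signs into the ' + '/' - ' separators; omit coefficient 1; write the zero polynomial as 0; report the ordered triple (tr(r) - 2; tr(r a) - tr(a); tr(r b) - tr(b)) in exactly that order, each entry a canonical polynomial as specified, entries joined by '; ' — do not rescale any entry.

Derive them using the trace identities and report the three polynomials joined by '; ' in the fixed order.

use: trace(a^2) = trace(a) * trace(a) - trace(1) = x^2 - 2
trace(a^2 b) = trace(a) * trace(b a) - trace(b) = x*z - y
apply: trace(a b^-1 a) = trace(a^2) * trace(b) - trace(a^2 b) = x^2*y - x*z - y
apply: trace(a^3) = trace(a) * trace(a^2) - trace(a) = x^3 - 3*x
trace(a^3 b) = trace(a) * trace(b a^2) - trace(b a) = x^2*z - x*y - z
trace(a b^-1 a^2) = trace(a^3) * trace(b) - trace(a^3 b) = x^3*y - x^2*z - 2*x*y + z
trace(a b a b) = trace(a b) * trace(a b) - trace(1)  (split on a) = z^2 - 2
use: trace(a b^-1 a b) = trace(a b a) * trace(b) - trace(a b a b)  (eliminate b^-1) = x*y*z - y^2 - z^2 + 2
assemble the triple (trace(r) - 2; trace(r a) - x; trace(r b) - y)

x^2*y - x*z - y - 2; x^3*y - x^2*z - 2*x*y - x + z; x*y*z - y^2 - z^2 - y + 2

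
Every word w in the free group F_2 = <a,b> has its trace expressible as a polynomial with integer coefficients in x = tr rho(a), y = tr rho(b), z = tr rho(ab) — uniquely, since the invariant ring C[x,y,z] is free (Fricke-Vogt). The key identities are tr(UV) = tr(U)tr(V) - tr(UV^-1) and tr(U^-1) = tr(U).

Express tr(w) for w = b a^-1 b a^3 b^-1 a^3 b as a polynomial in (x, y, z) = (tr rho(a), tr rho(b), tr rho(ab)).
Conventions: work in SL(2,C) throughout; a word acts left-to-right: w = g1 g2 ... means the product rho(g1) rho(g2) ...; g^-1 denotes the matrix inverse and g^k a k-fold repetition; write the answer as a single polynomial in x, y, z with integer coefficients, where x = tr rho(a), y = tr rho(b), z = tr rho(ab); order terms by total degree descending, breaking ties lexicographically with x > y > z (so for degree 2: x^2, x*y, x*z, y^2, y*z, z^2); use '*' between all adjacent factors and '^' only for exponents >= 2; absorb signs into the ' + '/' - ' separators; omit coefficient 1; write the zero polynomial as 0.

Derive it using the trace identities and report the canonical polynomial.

trace(b^2 a) = trace(b) trace(a b) - trace(a) = y*z - x
trace(b^2) = trace(b) trace(b) - trace(1) = y^2 - 2
trace(a b^2 a) = trace(a) trace(b^2 a) - trace(b^2) = x*y*z - x^2 - y^2 + 2
trace(a^2 b^2 a) = trace(a) trace(a b^2 a) - trace(a b^2) = x^2*y*z - x^3 - x*y^2 - y*z + 3*x
trace(a^4 b^2) = trace(a) trace(a^2 b^2 a) - trace(a^2 b^2) = x^3*y*z - x^4 - x^2*y^2 - 2*x*y*z + 4*x^2 + y^2 - 2
trace(b a^2) = trace(a) trace(b a) - trace(b) = x*z - y
trace(b a^3) = trace(a) trace(b a^2) - trace(b a) = x^2*z - x*y - z
trace(a^4 b) = trace(a) trace(b a^3) - trace(b a^2) = x^3*z - x^2*y - 2*x*z + y
trace(a^2 b^3 a^2) = trace(b) trace(a^4 b^2) - trace(a^4 b) = x^3*y^2*z - x^4*y - x^2*y^3 - x^3*z - 2*x*y^2*z + 5*x^2*y + y^3 + 2*x*z - 3*y
trace(a^2 b^3 a) = trace(b) trace(b a^3 b) - trace(b a^3) = x^2*y^2*z - x^3*y - x*y^3 - x^2*z - y^2*z + 4*x*y + z
trace(a^3 b^3 a^2) = trace(a) trace(a^2 b^3 a^2) - trace(a^2 b^3 a) = x^4*y^2*z - x^5*y - x^3*y^3 - x^4*z - 3*x^2*y^2*z + 6*x^3*y + 2*x*y^3 + 3*x^2*z + y^2*z - 7*x*y - z
trace(a^3 b^3 a^3) = trace(a) trace(a^3 b^3 a^2) - trace(a^3 b^3 a) = x^5*y^2*z - x^6*y - x^4*y^3 - x^5*z - 4*x^3*y^2*z + 7*x^4*y + 3*x^2*y^3 + 4*x^3*z + 3*x*y^2*z - 12*x^2*y - y^3 - 3*x*z + 3*y
trace(a b a b) = trace(b a) trace(b a) - trace(1) = z^2 - 2
trace(a b a b^2) = trace(b) trace(a b a b) - trace(a b a) = y*z^2 - x*z - y
trace(b a b^3 a) = trace(b) trace(a b a b^2) - trace(a b a b) = y^2*z^2 - x*y*z - y^2 - z^2 + 2
trace(a b^3) = trace(b) trace(a b^2) - trace(a b) = y^2*z - x*y - z
trace(b a b^3) = trace(b) trace(a b^3) - trace(a b^2) = y^3*z - x*y^2 - 2*y*z + x
trace(a b a b^3 a) = trace(a) trace(b a b^3 a) - trace(b a b^3) = x*y^2*z^2 - x^2*y*z - y^3*z - x*z^2 + 2*y*z + x
trace(b^3 a^3 b a) = trace(a) trace(a b a b^3 a) - trace(a b a b^3) = x^2*y^2*z^2 - x^3*y*z - x*y^3*z - x^2*z^2 - y^2*z^2 + 3*x*y*z + x^2 + y^2 + z^2 - 2
trace(b^3) = trace(b) trace(b^2) - trace(b) = y^3 - 3*y
trace(b a^2 b^2) = trace(a) trace(b^3 a) - trace(b^3) = x*y^2*z - x^2*y - y^3 - x*z + 3*y
trace(a b^4 a) = trace(b) trace(b a^2 b^2) - trace(b a^2 b) = x*y^3*z - x^2*y^2 - y^4 - 2*x*y*z + x^2 + 4*y^2 - 2
trace(b^3 a^3 b) = trace(a) trace(a b^4 a) - trace(a b^4) = x^2*y^3*z - x^3*y^2 - x*y^4 - 2*x^2*y*z - y^3*z + x^3 + 5*x*y^2 + 2*y*z - 3*x
trace(b^3 a^3 b a^2) = trace(a) trace(b^3 a^3 b a) - trace(b^3 a^3 b) = x^3*y^2*z^2 - x^4*y*z - 2*x^2*y^3*z + x^3*y^2 - x^3*z^2 + x*y^4 - x*y^2*z^2 + 5*x^2*y*z + y^3*z - 4*x*y^2 + x*z^2 - 2*y*z + x
trace(a^3 b^3 a^3 b) = trace(a) trace(b^3 a^3 b a^2) - trace(b^3 a^3 b a) = x^4*y^2*z^2 - x^5*y*z - 2*x^3*y^3*z + x^4*y^2 - x^4*z^2 + x^2*y^4 - 2*x^2*y^2*z^2 + 6*x^3*y*z + 2*x*y^3*z - 4*x^2*y^2 + 2*x^2*z^2 + y^2*z^2 - 5*x*y*z - y^2 - z^2 + 2
trace(b a^3 b^-1 a^3 b^2) = trace(a^3 b^3 a^3) trace(b) - trace(a^3 b^3 a^3 b) = x^5*y^3*z - x^6*y^2 - x^4*y^4 - x^4*y^2*z^2 - 2*x^3*y^3*z + 6*x^4*y^2 + x^4*z^2 + 2*x^2*y^4 + 2*x^2*y^2*z^2 - 2*x^3*y*z + x*y^3*z - 8*x^2*y^2 - 2*x^2*z^2 - y^4 - y^2*z^2 + 2*x*y*z + 4*y^2 + z^2 - 2
trace(a b a b a) = trace(a) trace(b a b a) - trace(b a b) = x*z^2 - y*z - x
trace(a b a^3 b) = trace(a) trace(a b a b a) - trace(a b a b) = x^2*z^2 - x*y*z - x^2 - z^2 + 2
trace(a b^2 a b a^2) = trace(b) trace(a b a^3 b) - trace(a b a^3) = x^2*y*z^2 - x^3*z - x*y^2*z - y*z^2 + 2*x*z + y
trace(a b^2 a b a) = trace(a) trace(b^2 a b a) - trace(b^2 a b) = x*y*z^2 - x^2*z - y^2*z + z
trace(a^2 b^2 a b a^2) = trace(a) trace(a b^2 a b a^2) - trace(a b^2 a b a) = x^3*y*z^2 - x^4*z - x^2*y^2*z - 2*x*y*z^2 + 3*x^2*z + y^2*z + x*y - z
trace(a^4 b^2 a b a) = trace(a) trace(a^2 b^2 a b a^2) - trace(a^2 b^2 a b a) = x^4*y*z^2 - x^5*z - x^3*y^2*z - 3*x^2*y*z^2 + 4*x^3*z + 2*x*y^2*z + x^2*y + y*z^2 - 3*x*z - y
trace(a^3 b^2 a b a^3) = trace(a) trace(a^4 b^2 a b a) - trace(a^4 b^2 a b) = x^5*y*z^2 - x^6*z - x^4*y^2*z - 4*x^3*y*z^2 + 5*x^4*z + 3*x^2*y^2*z + x^3*y + 3*x*y*z^2 - 6*x^2*z - y^2*z - 2*x*y + z
trace(b a b a b a) = trace(a b) trace(a b a b) - trace(a^-1 b^-1) = z^3 - 3*z
trace(b a^2 b a b a) = trace(a) trace(b a b a b a) - trace(b a b a b) = x*z^3 - y*z^2 - 2*x*z + y
trace(b a^2 b a b) = trace(b) trace(a^2 b a b) - trace(a^2 b a) = x*y*z^2 - x^2*z - y^2*z + z
trace(b a b a^2 b a^2) = trace(a) trace(b a^2 b a b a) - trace(b a^2 b a b) = x^2*z^3 - 2*x*y*z^2 - x^2*z + y^2*z + x*y - z
trace(a b a^3 b a b a) = trace(a) trace(b a b a^2 b a^2) - trace(b a b a^2 b a) = x^3*z^3 - 2*x^2*y*z^2 - x^3*z + x*y^2*z - x*z^3 + x^2*y + y*z^2 + x*z - y
trace(a b a^3 b a b) = trace(a) trace(b a b a b a^2) - trace(b a b a b a) = x^2*z^3 - x*y*z^2 - 2*x^2*z - z^3 + x*y + 3*z
trace(a b a^3 b a^3 b) = trace(a) trace(a b a^3 b a b a) - trace(a b a^3 b a b) = x^4*z^3 - 2*x^3*y*z^2 - x^4*z + x^2*y^2*z - 2*x^2*z^3 + x^3*y + 2*x*y*z^2 + 3*x^2*z + z^3 - 2*x*y - 3*z
trace(b a^3 b a^2) = trace(a) trace(b a^3 b a) - trace(b a^3 b) = x^3*z^2 - 2*x^2*y*z + x*y^2 - x*z^2 + y*z - x
trace(a b a^3 b a^2) = trace(a) trace(b a^3 b a^2) - trace(b a^3 b a) = x^4*z^2 - 2*x^3*y*z + x^2*y^2 - 2*x^2*z^2 + 2*x*y*z + z^2 - 2
trace(a b a^3 b a^3) = trace(a) trace(a b a^3 b a^2) - trace(a b a^3 b a) = x^5*z^2 - 2*x^4*y*z + x^3*y^2 - 3*x^3*z^2 + 4*x^2*y*z - x*y^2 + 2*x*z^2 - y*z - x
trace(a^3 b^2 a b a^3 b) = trace(b) trace(a b a^3 b a^3 b) - trace(a b a^3 b a^3) = x^4*y*z^3 - x^5*z^2 - 2*x^3*y^2*z^2 + x^4*y*z + x^2*y^3*z - 2*x^2*y*z^3 + 3*x^3*z^2 + 2*x*y^2*z^2 - x^2*y*z + y*z^3 - x*y^2 - 2*x*z^2 - 2*y*z + x
trace(b a^3 b^-1 a^3 b^2 a) = trace(a^3 b^2 a b a^3) trace(b) - trace(a^3 b^2 a b a^3 b) = x^5*y^2*z^2 - x^6*y*z - x^4*y^3*z - x^4*y*z^3 + x^5*z^2 - 2*x^3*y^2*z^2 + 4*x^4*y*z + 2*x^2*y^3*z + 2*x^2*y*z^3 + x^3*y^2 - 3*x^3*z^2 + x*y^2*z^2 - 5*x^2*y*z - y^3*z - y*z^3 - x*y^2 + 2*x*z^2 + 3*y*z - x
trace(b a^-1 b a^3 b^-1 a^3 b) = trace(b a^3 b^-1 a^3 b^2) trace(a) - trace(b a^3 b^-1 a^3 b^2 a) = x^6*y^3*z - x^7*y^2 - x^5*y^4 - 2*x^5*y^2*z^2 + x^6*y*z - x^4*y^3*z + x^4*y*z^3 + 6*x^5*y^2 + 2*x^3*y^4 + 4*x^3*y^2*z^2 - 6*x^4*y*z - x^2*y^3*z - 2*x^2*y*z^3 - 9*x^3*y^2 + x^3*z^2 - x*y^4 - 2*x*y^2*z^2 + 7*x^2*y*z + y^3*z + y*z^3 + 5*x*y^2 - x*z^2 - 3*y*z - x

x^6*y^3*z - x^7*y^2 - x^5*y^4 - 2*x^5*y^2*z^2 + x^6*y*z - x^4*y^3*z + x^4*y*z^3 + 6*x^5*y^2 + 2*x^3*y^4 + 4*x^3*y^2*z^2 - 6*x^4*y*z - x^2*y^3*z - 2*x^2*y*z^3 - 9*x^3*y^2 + x^3*z^2 - x*y^4 - 2*x*y^2*z^2 + 7*x^2*y*z + y^3*z + y*z^3 + 5*x*y^2 - x*z^2 - 3*y*z - x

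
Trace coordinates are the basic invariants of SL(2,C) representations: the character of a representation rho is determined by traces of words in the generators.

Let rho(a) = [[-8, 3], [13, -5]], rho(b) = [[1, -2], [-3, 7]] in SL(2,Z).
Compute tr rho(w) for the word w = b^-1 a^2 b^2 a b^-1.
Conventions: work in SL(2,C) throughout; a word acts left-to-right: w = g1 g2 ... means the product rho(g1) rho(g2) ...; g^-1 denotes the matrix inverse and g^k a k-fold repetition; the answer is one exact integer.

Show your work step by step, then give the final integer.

rho(b^-1) = [[7, 2], [3, 1]]
... * rho(a) = [[-8, 3], [13, -5]]  ->  [[-30, 11], [-11, 4]]
... * rho(a) = [[-8, 3], [13, -5]]  ->  [[383, -145], [140, -53]]
... * rho(b) = [[1, -2], [-3, 7]]  ->  [[818, -1781], [299, -651]]
... * rho(b) = [[1, -2], [-3, 7]]  ->  [[6161, -14103], [2252, -5155]]
... * rho(a) = [[-8, 3], [13, -5]]  ->  [[-232627, 88998], [-85031, 32531]]
... * rho(b^-1) = [[7, 2], [3, 1]]  ->  [[-1361395, -376256], [-497624, -137531]]
tr = -1361395 + -137531 = -1498926

-1498926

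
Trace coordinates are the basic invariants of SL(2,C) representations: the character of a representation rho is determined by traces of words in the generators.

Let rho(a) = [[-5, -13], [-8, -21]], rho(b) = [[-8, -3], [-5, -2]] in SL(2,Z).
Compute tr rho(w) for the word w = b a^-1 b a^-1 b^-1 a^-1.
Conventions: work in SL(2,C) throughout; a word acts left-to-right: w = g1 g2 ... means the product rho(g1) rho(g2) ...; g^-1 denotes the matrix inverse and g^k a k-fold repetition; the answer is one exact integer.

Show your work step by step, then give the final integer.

1345598

rho(b) = [[-8, -3], [-5, -2]]
... * rho(a^-1) = [[-21, 13], [8, -5]]  ->  [[144, -89], [89, -55]]
... * rho(b) = [[-8, -3], [-5, -2]]  ->  [[-707, -254], [-437, -157]]
... * rho(a^-1) = [[-21, 13], [8, -5]]  ->  [[12815, -7921], [7921, -4896]]
... * rho(b^-1) = [[-2, 3], [5, -8]]  ->  [[-65235, 101813], [-40322, 62931]]
... * rho(a^-1) = [[-21, 13], [8, -5]]  ->  [[2184439, -1357120], [1350210, -838841]]
tr = 2184439 + -838841 = 1345598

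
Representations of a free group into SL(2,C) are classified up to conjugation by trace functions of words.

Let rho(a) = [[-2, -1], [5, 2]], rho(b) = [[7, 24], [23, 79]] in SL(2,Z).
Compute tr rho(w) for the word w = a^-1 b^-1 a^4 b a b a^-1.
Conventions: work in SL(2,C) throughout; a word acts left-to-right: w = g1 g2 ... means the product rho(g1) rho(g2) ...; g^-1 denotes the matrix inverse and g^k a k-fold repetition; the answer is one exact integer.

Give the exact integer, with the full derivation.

-241

rho(a^-1) = [[2, 1], [-5, -2]]
... * rho(b^-1) = [[79, -24], [-23, 7]]  ->  [[135, -41], [-349, 106]]
... * rho(a) = [[-2, -1], [5, 2]]  ->  [[-475, -217], [1228, 561]]
... * rho(a) = [[-2, -1], [5, 2]]  ->  [[-135, 41], [349, -106]]
... * rho(a) = [[-2, -1], [5, 2]]  ->  [[475, 217], [-1228, -561]]
... * rho(a) = [[-2, -1], [5, 2]]  ->  [[135, -41], [-349, 106]]
... * rho(b) = [[7, 24], [23, 79]]  ->  [[2, 1], [-5, -2]]
... * rho(a) = [[-2, -1], [5, 2]]  ->  [[1, 0], [0, 1]]
... * rho(b) = [[7, 24], [23, 79]]  ->  [[7, 24], [23, 79]]
... * rho(a^-1) = [[2, 1], [-5, -2]]  ->  [[-106, -41], [-349, -135]]
tr = -106 + -135 = -241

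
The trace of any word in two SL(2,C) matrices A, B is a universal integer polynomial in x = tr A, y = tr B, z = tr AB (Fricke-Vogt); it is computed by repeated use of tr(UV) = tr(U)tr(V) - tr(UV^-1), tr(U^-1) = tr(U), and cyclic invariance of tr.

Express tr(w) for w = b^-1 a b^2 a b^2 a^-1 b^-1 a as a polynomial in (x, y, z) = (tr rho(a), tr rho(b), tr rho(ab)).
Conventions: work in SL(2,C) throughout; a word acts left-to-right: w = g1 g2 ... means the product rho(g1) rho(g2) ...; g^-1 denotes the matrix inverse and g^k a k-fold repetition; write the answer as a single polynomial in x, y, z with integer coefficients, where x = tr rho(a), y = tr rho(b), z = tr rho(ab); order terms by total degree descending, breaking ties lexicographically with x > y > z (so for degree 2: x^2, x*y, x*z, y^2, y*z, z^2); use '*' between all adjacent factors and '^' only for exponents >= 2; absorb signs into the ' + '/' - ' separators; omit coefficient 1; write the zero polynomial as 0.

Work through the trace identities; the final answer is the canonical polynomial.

-x^2*y^4*z^2 + 2*x^3*y^3*z + x*y^5*z + 2*x*y^3*z^3 - x^4*y^2 - x^2*y^4 - 3*x^2*y^2*z^2 - y^4*z^2 - y^2*z^4 + x^3*y*z - 3*x*y^3*z + x*y*z^3 + 4*x^2*y^2 + 4*y^2*z^2 - 4*x*y*z + z^2 - 2

trace(a b a b) = trace(b a) trace(b a) - trace(1) = z^2 - 2
use: trace(a b a) = trace(a) trace(b a) - trace(b) = x*z - y
trace(a b^2 a b) = trace(b) trace(a b a b) - trace(a b a) = y*z^2 - x*z - y
trace(a^2) = trace(a) trace(a) - trace(1) = x^2 - 2
trace(a b^2 a) = trace(b) trace(a^2 b) - trace(a^2) = x*y*z - x^2 - y^2 + 2
trace(a b^2 a b^2) = trace(b) trace(a b^2 a b) - trace(a b^2 a) = y^2*z^2 - 2*x*y*z + x^2 - 2
apply: trace(b^2 a b^3 a) = trace(b) trace(a b^2 a b^2) - trace(a b^2 a b) = y^3*z^2 - 2*x*y^2*z + x^2*y - y*z^2 + x*z - y
apply: trace(a b^2) = trace(b) trace(a b) - trace(a) = y*z - x
trace(a b^3) = trace(b) trace(a b^2) - trace(a b) = y^2*z - x*y - z
trace(b^3 a b) = trace(b) trace(a b^3) - trace(a b^2) = y^3*z - x*y^2 - 2*y*z + x
trace(b^2 a b^3) = trace(b) trace(b^3 a b) - trace(b^3 a) = y^4*z - x*y^3 - 3*y^2*z + 2*x*y + z
trace(b a^2 b^2 a b^2) = trace(a) trace(b^2 a b^3 a) - trace(b^2 a b^3) = x*y^3*z^2 - 2*x^2*y^2*z - y^4*z + x^3*y + x*y^3 - x*y*z^2 + x^2*z + 3*y^2*z - 3*x*y - z
apply: trace(b a b a b a) = trace(b a) trace(b a b a) - trace(b^-1 a^-1) = z^3 - 3*z
apply: trace(a b a b a^2 b) = trace(a) trace(b a b a b a) - trace(b a b a b) = x*z^3 - y*z^2 - 2*x*z + y
trace(b a b a^2) = trace(a) trace(b a b a) - trace(b a b) = x*z^2 - y*z - x
apply: trace(a b a b a^2) = trace(a) trace(b a b a^2) - trace(b a b a) = x^2*z^2 - x*y*z - x^2 - z^2 + 2
trace(a b a^2 b^2 a b) = trace(b) trace(a b a b a^2 b) - trace(a b a b a^2) = x*y*z^3 - x^2*z^2 - y^2*z^2 - x*y*z + x^2 + y^2 + z^2 - 2
trace(a^2 b a) = trace(a) trace(a b a) - trace(a b) = x^2*z - x*y - z
use: trace(b^2 a^2 b a) = trace(b) trace(a^2 b a b) - trace(a^2 b a) = x*y*z^2 - x^2*z - y^2*z + z
trace(b^2 a^2 b) = trace(b) trace(a^2 b^2) - trace(a^2 b) = x*y^2*z - x^2*y - y^3 - x*z + 3*y
use: trace(a b a^2 b^2 a) = trace(a) trace(b^2 a^2 b a) - trace(b^2 a^2 b) = x^2*y*z^2 - x^3*z - 2*x*y^2*z + x^2*y + y^3 + 2*x*z - 3*y
apply: trace(b a^2 b^2 a b^2 a) = trace(b) trace(a b a^2 b^2 a b) - trace(a b a^2 b^2 a) = x*y^2*z^3 - 2*x^2*y*z^2 - y^3*z^2 + x^3*z + x*y^2*z + y*z^2 - 2*x*z + y
apply: trace(a b^2 a b^2 a^-1 b a) = trace(b a^2 b^2 a b^2) trace(a) - trace(b a^2 b^2 a b^2 a) = x^2*y^3*z^2 - 2*x^3*y^2*z - x*y^4*z - x*y^2*z^3 + x^4*y + x^2*y^3 + x^2*y*z^2 + y^3*z^2 + 2*x*y^2*z - 3*x^2*y - y*z^2 + x*z - y
use: trace(a b a b^2 a b) = trace(b) trace(a b a b a b) - trace(a b a b a) = y*z^3 - x*z^2 - 2*y*z + x
trace(a b a b^2 a b^2) = trace(b) trace(a b a b^2 a b) - trace(a b a b^2 a) = y^2*z^3 - 2*x*y*z^2 + x^2*z - y^2*z + x*y - z
apply: trace(b a b a b^2 a b^2) = trace(b) trace(a b a b^2 a b^2) - trace(a b a b^2 a b) = y^3*z^3 - 2*x*y^2*z^2 + x^2*y*z - y^3*z - y*z^3 + x*y^2 + x*z^2 + y*z - x
use: trace(a b a b a b a b) = trace(b a b a) trace(b a b a) - trace(1) = z^4 - 4*z^2 + 2
apply: trace(a b^2 a b a b a b) = trace(b) trace(a b a b a b a b) - trace(a b a b a b a) = y*z^4 - x*z^3 - 3*y*z^2 + 2*x*z + y
trace(b a b a b^2 a b^2 a) = trace(b) trace(a b^2 a b a b a b) - trace(a b^2 a b a b a) = y^2*z^4 - 2*x*y*z^3 + x^2*z^2 - 2*y^2*z^2 + 3*x*y*z - x^2 - z^2 + 2
trace(a b^2 a b^2 a^-1 b a b) = trace(b a b a b^2 a b^2) trace(a) - trace(b a b a b^2 a b^2 a) = x*y^3*z^3 - 2*x^2*y^2*z^2 - y^2*z^4 + x^3*y*z - x*y^3*z + x*y*z^3 + x^2*y^2 + 2*y^2*z^2 - 2*x*y*z + z^2 - 2
use: trace(a b^-1 a b^2 a b^2 a^-1 b) = trace(a b^2 a b^2 a^-1 b a) trace(b) - trace(a b^2 a b^2 a^-1 b a b) = x^2*y^4*z^2 - 2*x^3*y^3*z - x*y^5*z - 2*x*y^3*z^3 + x^4*y^2 + x^2*y^4 + 3*x^2*y^2*z^2 + y^4*z^2 + y^2*z^4 - x^3*y*z + 3*x*y^3*z - x*y*z^3 - 4*x^2*y^2 - 3*y^2*z^2 + 3*x*y*z - y^2 - z^2 + 2
apply: trace(b^-1 a b^2 a b^2 a^-1 b^-1 a) = trace(a b^-1 a b^2 a b^2 a^-1) trace(b) - trace(a b^-1 a b^2 a b^2 a^-1 b) = -x^2*y^4*z^2 + 2*x^3*y^3*z + x*y^5*z + 2*x*y^3*z^3 - x^4*y^2 - x^2*y^4 - 3*x^2*y^2*z^2 - y^4*z^2 - y^2*z^4 + x^3*y*z - 3*x*y^3*z + x*y*z^3 + 4*x^2*y^2 + 4*y^2*z^2 - 4*x*y*z + z^2 - 2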